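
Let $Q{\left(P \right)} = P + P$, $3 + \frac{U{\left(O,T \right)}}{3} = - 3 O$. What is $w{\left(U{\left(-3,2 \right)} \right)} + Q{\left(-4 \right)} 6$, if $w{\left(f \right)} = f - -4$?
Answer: $-26$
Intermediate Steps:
$U{\left(O,T \right)} = -9 - 9 O$ ($U{\left(O,T \right)} = -9 + 3 \left(- 3 O\right) = -9 - 9 O$)
$Q{\left(P \right)} = 2 P$
$w{\left(f \right)} = 4 + f$ ($w{\left(f \right)} = f + 4 = 4 + f$)
$w{\left(U{\left(-3,2 \right)} \right)} + Q{\left(-4 \right)} 6 = \left(4 - -18\right) + 2 \left(-4\right) 6 = \left(4 + \left(-9 + 27\right)\right) - 48 = \left(4 + 18\right) - 48 = 22 - 48 = -26$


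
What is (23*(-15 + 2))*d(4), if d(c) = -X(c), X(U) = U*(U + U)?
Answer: 9568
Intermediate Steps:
X(U) = 2*U**2 (X(U) = U*(2*U) = 2*U**2)
d(c) = -2*c**2
(23*(-15 + 2))*d(4) = (23*(-15 + 2))*(-2*4**2) = (23*(-13))*(-2*16) = -299*(-32) = 9568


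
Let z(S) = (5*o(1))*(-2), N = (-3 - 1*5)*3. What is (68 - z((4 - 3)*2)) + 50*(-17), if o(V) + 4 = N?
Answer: -1062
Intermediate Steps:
N = -24 (N = (-3 - 5)*3 = -8*3 = -24)
o(V) = -28 (o(V) = -4 - 24 = -28)
z(S) = 280 (z(S) = (5*(-28))*(-2) = -140*(-2) = 280)
(68 - z((4 - 3)*2)) + 50*(-17) = (68 - 1*280) + 50*(-17) = (68 - 280) - 850 = -212 - 850 = -1062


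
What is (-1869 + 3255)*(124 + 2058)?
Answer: 3024252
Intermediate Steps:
(-1869 + 3255)*(124 + 2058) = 1386*2182 = 3024252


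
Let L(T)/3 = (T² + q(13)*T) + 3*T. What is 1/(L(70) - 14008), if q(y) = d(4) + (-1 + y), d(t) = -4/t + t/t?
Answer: 1/3842 ≈ 0.00026028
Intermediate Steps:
d(t) = 1 - 4/t (d(t) = -4/t + 1 = 1 - 4/t)
q(y) = -1 + y (q(y) = (-4 + 4)/4 + (-1 + y) = (¼)*0 + (-1 + y) = 0 + (-1 + y) = -1 + y)
L(T) = 3*T² + 45*T (L(T) = 3*((T² + (-1 + 13)*T) + 3*T) = 3*((T² + 12*T) + 3*T) = 3*(T² + 15*T) = 3*T² + 45*T)
1/(L(70) - 14008) = 1/(3*70*(15 + 70) - 14008) = 1/(3*70*85 - 14008) = 1/(17850 - 14008) = 1/3842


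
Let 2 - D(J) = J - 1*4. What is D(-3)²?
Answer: 81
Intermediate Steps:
D(J) = 6 - J (D(J) = 2 - (J - 1*4) = 2 - (J - 4) = 2 - (-4 + J) = 2 + (4 - J) = 6 - J)
D(-3)² = (6 - 1*(-3))² = (6 + 3)² = 9² = 81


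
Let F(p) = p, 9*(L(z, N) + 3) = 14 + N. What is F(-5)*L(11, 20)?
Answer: -35/9 ≈ -3.8889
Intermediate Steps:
L(z, N) = -13/9 + N/9 (L(z, N) = -3 + (14 + N)/9 = -3 + (14/9 + N/9) = -13/9 + N/9)
F(-5)*L(11, 20) = -5*(-13/9 + (1/9)*20) = -5*(-13/9 + 20/9) = -5*7/9 = -35/9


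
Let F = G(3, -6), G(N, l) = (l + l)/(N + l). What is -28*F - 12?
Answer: -124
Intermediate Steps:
G(N, l) = 2*l/(N + l) (G(N, l) = (2*l)/(N + l) = 2*l/(N + l))
F = 4 (F = 2*(-6)/(3 - 6) = 2*(-6)/(-3) = 2*(-6)*(-1/3) = 4)
-28*F - 12 = -28*4 - 12 = -112 - 12 = -124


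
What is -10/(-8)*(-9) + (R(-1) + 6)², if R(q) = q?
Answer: 55/4 ≈ 13.750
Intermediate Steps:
-10/(-8)*(-9) + (R(-1) + 6)² = -10/(-8)*(-9) + (-1 + 6)² = -10*(-⅛)*(-9) + 5² = (5/4)*(-9) + 25 = -45/4 + 25 = 55/4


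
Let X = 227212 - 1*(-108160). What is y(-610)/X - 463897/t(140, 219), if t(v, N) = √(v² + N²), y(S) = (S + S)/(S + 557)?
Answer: 305/4443679 - 463897*√67561/67561 ≈ -1784.7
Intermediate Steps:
y(S) = 2*S/(557 + S) (y(S) = (2*S)/(557 + S) = 2*S/(557 + S))
t(v, N) = √(N² + v²)
X = 335372 (X = 227212 + 108160 = 335372)
y(-610)/X - 463897/t(140, 219) = (2*(-610)/(557 - 610))/335372 - 463897/√(219² + 140²) = (2*(-610)/(-53))*(1/335372) - 463897/√(47961 + 19600) = (2*(-610)*(-1/53))*(1/335372) - 463897*√67561/67561 = (1220/53)*(1/335372) - 463897*√67561/67561 = 305/4443679 - 463897*√67561/67561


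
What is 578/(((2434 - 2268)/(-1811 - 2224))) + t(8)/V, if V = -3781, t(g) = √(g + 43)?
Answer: -1166115/83 - √51/3781 ≈ -14050.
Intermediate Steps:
t(g) = √(43 + g)
578/(((2434 - 2268)/(-1811 - 2224))) + t(8)/V = 578/(((2434 - 2268)/(-1811 - 2224))) + √(43 + 8)/(-3781) = 578/((166/(-4035))) + √51*(-1/3781) = 578/((166*(-1/4035))) - √51/3781 = 578/(-166/4035) - √51/3781 = 578*(-4035/166) - √51/3781 = -1166115/83 - √51/3781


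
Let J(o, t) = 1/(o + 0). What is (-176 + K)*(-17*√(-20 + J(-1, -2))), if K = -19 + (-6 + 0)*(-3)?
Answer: 3009*I*√21 ≈ 13789.0*I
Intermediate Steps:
J(o, t) = 1/o
K = -1 (K = -19 - 6*(-3) = -19 + 18 = -1)
(-176 + K)*(-17*√(-20 + J(-1, -2))) = (-176 - 1)*(-17*√(-20 + 1/(-1))) = -(-3009)*√(-20 - 1) = -(-3009)*√(-21) = -(-3009)*I*√21 = 3009*I*√21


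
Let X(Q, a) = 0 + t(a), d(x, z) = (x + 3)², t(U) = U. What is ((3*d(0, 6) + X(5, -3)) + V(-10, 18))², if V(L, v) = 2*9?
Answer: 1764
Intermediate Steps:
V(L, v) = 18
d(x, z) = (3 + x)²
X(Q, a) = a (X(Q, a) = 0 + a = a)
((3*d(0, 6) + X(5, -3)) + V(-10, 18))² = ((3*(3 + 0)² - 3) + 18)² = ((3*3² - 3) + 18)² = ((3*9 - 3) + 18)² = ((27 - 3) + 18)² = (24 + 18)² = 42² = 1764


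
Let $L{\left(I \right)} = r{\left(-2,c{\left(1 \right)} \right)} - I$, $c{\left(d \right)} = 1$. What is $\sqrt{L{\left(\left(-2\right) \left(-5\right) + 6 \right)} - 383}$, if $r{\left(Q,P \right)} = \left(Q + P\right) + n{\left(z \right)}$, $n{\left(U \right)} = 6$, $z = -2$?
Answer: $i \sqrt{394} \approx 19.849 i$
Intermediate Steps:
$r{\left(Q,P \right)} = 6 + P + Q$ ($r{\left(Q,P \right)} = \left(Q + P\right) + 6 = \left(P + Q\right) + 6 = 6 + P + Q$)
$L{\left(I \right)} = 5 - I$ ($L{\left(I \right)} = \left(6 + 1 - 2\right) - I = 5 - I$)
$\sqrt{L{\left(\left(-2\right) \left(-5\right) + 6 \right)} - 383} = \sqrt{\left(5 - \left(\left(-2\right) \left(-5\right) + 6\right)\right) - 383} = \sqrt{\left(5 - \left(10 + 6\right)\right) - 383} = \sqrt{\left(5 - 16\right) - 383} = \sqrt{-11 - 383} = \sqrt{-394} = i \sqrt{394}$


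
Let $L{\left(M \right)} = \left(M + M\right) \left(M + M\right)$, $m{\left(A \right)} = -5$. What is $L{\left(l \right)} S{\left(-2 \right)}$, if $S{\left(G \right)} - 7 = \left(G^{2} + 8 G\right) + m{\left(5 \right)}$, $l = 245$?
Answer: $-2401000$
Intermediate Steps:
$S{\left(G \right)} = 2 + G^{2} + 8 G$ ($S{\left(G \right)} = 7 - \left(5 - G^{2} - 8 G\right) = 7 + \left(-5 + G^{2} + 8 G\right) = 2 + G^{2} + 8 G$)
$L{\left(M \right)} = 4 M^{2}$ ($L{\left(M \right)} = 2 M 2 M = 4 M^{2}$)
$L{\left(l \right)} S{\left(-2 \right)} = 4 \cdot 245^{2} \left(2 + \left(-2\right)^{2} + 8 \left(-2\right)\right) = 4 \cdot 60025 \left(2 + 4 - 16\right) = 240100 \left(-10\right) = -2401000$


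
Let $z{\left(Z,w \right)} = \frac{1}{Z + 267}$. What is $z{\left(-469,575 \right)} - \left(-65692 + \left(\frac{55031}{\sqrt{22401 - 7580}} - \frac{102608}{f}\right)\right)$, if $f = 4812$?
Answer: $\frac{15968730653}{243006} - \frac{55031 \sqrt{14821}}{14821} \approx 65261.0$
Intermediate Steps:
$z{\left(Z,w \right)} = \frac{1}{267 + Z}$
$z{\left(-469,575 \right)} - \left(-65692 + \left(\frac{55031}{\sqrt{22401 - 7580}} - \frac{102608}{f}\right)\right) = \frac{1}{267 - 469} - \left(-65692 + \left(\frac{55031}{\sqrt{22401 - 7580}} - \frac{102608}{4812}\right)\right) = \frac{1}{-202} - \left(-65692 + \left(\frac{55031}{\sqrt{14821}} - \frac{25652}{1203}\right)\right) = - \frac{1}{202} - \left(-65692 - \left(\frac{25652}{1203} - 55031 \frac{\sqrt{14821}}{14821}\right)\right) = - \frac{1}{202} - \left(-65692 - \left(\frac{25652}{1203} - \frac{55031 \sqrt{14821}}{14821}\right)\right) = - \frac{1}{202} - \left(- \frac{79053128}{1203} + \frac{55031 \sqrt{14821}}{14821}\right) = - \frac{1}{202} + \left(\frac{79053128}{1203} - \frac{55031 \sqrt{14821}}{14821}\right) = \frac{15968730653}{243006} - \frac{55031 \sqrt{14821}}{14821}$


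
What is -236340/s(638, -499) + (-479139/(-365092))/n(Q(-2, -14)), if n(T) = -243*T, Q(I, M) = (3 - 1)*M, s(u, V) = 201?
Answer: -1105628590151/940303728 ≈ -1175.8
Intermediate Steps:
Q(I, M) = 2*M
-236340/s(638, -499) + (-479139/(-365092))/n(Q(-2, -14)) = -236340/201 + (-479139/(-365092))/((-486*(-14))) = -236340*1/201 + (-479139*(-1/365092))/((-243*(-28))) = -78780/67 + (8121/6188)/6804 = -78780/67 + (8121/6188)*(1/6804) = -78780/67 + 2707/14034384 = -1105628590151/940303728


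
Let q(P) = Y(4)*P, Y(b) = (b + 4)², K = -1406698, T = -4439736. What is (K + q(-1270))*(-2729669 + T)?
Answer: 10667916913090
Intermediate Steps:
Y(b) = (4 + b)²
q(P) = 64*P (q(P) = (4 + 4)²*P = 8²*P = 64*P)
(K + q(-1270))*(-2729669 + T) = (-1406698 + 64*(-1270))*(-2729669 - 4439736) = (-1406698 - 81280)*(-7169405) = -1487978*(-7169405) = 10667916913090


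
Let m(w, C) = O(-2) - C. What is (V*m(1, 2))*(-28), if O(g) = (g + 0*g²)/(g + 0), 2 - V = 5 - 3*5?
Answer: 336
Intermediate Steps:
V = 12 (V = 2 - (5 - 3*5) = 2 - (5 - 15) = 2 - 1*(-10) = 2 + 10 = 12)
O(g) = 1 (O(g) = (g + 0)/g = g/g = 1)
m(w, C) = 1 - C
(V*m(1, 2))*(-28) = (12*(1 - 1*2))*(-28) = (12*(1 - 2))*(-28) = (12*(-1))*(-28) = -12*(-28) = 336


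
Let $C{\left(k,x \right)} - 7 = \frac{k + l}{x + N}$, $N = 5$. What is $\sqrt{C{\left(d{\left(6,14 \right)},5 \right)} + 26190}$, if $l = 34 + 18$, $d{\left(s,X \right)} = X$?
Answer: $\frac{\sqrt{655090}}{5} \approx 161.88$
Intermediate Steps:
$l = 52$
$C{\left(k,x \right)} = 7 + \frac{52 + k}{5 + x}$ ($C{\left(k,x \right)} = 7 + \frac{k + 52}{x + 5} = 7 + \frac{52 + k}{5 + x}$)
$\sqrt{C{\left(d{\left(6,14 \right)},5 \right)} + 26190} = \sqrt{\frac{87 + 14 + 7 \cdot 5}{5 + 5} + 26190} = \sqrt{\frac{87 + 14 + 35}{10} + 26190} = \sqrt{\frac{1}{10} \cdot 136 + 26190} = \sqrt{\frac{68}{5} + 26190} = \sqrt{\frac{131018}{5}} = \frac{\sqrt{655090}}{5}$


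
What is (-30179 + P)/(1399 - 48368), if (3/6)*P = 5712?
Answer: 18755/46969 ≈ 0.39931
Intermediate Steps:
P = 11424 (P = 2*5712 = 11424)
(-30179 + P)/(1399 - 48368) = (-30179 + 11424)/(1399 - 48368) = -18755/(-46969) = -18755*(-1/46969) = 18755/46969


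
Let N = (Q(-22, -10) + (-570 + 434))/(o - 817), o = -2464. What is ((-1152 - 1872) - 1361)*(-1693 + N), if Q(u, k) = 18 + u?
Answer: 24356890305/3281 ≈ 7.4236e+6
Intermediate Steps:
N = 140/3281 (N = ((18 - 22) + (-570 + 434))/(-2464 - 817) = (-4 - 136)/(-3281) = -140*(-1/3281) = 140/3281 ≈ 0.042670)
((-1152 - 1872) - 1361)*(-1693 + N) = ((-1152 - 1872) - 1361)*(-1693 + 140/3281) = (-3024 - 1361)*(-5554593/3281) = -4385*(-5554593/3281) = 24356890305/3281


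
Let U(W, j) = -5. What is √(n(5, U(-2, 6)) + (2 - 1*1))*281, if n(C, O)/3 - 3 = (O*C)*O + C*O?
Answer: 281*√310 ≈ 4947.5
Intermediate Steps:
n(C, O) = 9 + 3*C*O + 3*C*O² (n(C, O) = 9 + 3*((O*C)*O + C*O) = 9 + 3*((C*O)*O + C*O) = 9 + 3*(C*O² + C*O) = 9 + 3*(C*O + C*O²) = 9 + (3*C*O + 3*C*O²) = 9 + 3*C*O + 3*C*O²)
√(n(5, U(-2, 6)) + (2 - 1*1))*281 = √((9 + 3*5*(-5) + 3*5*(-5)²) + (2 - 1*1))*281 = √((9 - 75 + 3*5*25) + (2 - 1))*281 = √((9 - 75 + 375) + 1)*281 = √(309 + 1)*281 = √310*281 = 281*√310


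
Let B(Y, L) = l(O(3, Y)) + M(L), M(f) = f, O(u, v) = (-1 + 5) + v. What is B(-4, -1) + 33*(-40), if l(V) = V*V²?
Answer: -1321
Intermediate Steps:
O(u, v) = 4 + v
l(V) = V³
B(Y, L) = L + (4 + Y)³ (B(Y, L) = (4 + Y)³ + L = L + (4 + Y)³)
B(-4, -1) + 33*(-40) = (-1 + (4 - 4)³) + 33*(-40) = (-1 + 0³) - 1320 = (-1 + 0) - 1320 = -1 - 1320 = -1321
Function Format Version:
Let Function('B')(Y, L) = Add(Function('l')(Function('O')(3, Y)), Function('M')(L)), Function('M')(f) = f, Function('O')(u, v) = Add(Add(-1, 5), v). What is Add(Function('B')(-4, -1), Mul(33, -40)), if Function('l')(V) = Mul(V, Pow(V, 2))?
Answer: -1321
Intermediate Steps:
Function('O')(u, v) = Add(4, v)
Function('l')(V) = Pow(V, 3)
Function('B')(Y, L) = Add(L, Pow(Add(4, Y), 3)) (Function('B')(Y, L) = Add(Pow(Add(4, Y), 3), L) = Add(L, Pow(Add(4, Y), 3)))
Add(Function('B')(-4, -1), Mul(33, -40)) = Add(Add(-1, Pow(Add(4, -4), 3)), Mul(33, -40)) = Add(Add(-1, Pow(0, 3)), -1320) = Add(Add(-1, 0), -1320) = Add(-1, -1320) = -1321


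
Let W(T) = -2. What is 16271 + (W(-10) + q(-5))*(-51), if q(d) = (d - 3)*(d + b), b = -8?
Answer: 11069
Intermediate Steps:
q(d) = (-8 + d)*(-3 + d) (q(d) = (d - 3)*(d - 8) = (-3 + d)*(-8 + d) = (-8 + d)*(-3 + d))
16271 + (W(-10) + q(-5))*(-51) = 16271 + (-2 + (24 + (-5)² - 11*(-5)))*(-51) = 16271 + (-2 + (24 + 25 + 55))*(-51) = 16271 + (-2 + 104)*(-51) = 16271 + 102*(-51) = 16271 - 5202 = 11069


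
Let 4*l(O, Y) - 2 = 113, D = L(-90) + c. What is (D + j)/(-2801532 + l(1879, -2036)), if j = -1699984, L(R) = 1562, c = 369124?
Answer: 5317192/11206013 ≈ 0.47449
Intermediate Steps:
D = 370686 (D = 1562 + 369124 = 370686)
l(O, Y) = 115/4 (l(O, Y) = ½ + (¼)*113 = ½ + 113/4 = 115/4)
(D + j)/(-2801532 + l(1879, -2036)) = (370686 - 1699984)/(-2801532 + 115/4) = -1329298/(-11206013/4) = -1329298*(-4/11206013) = 5317192/11206013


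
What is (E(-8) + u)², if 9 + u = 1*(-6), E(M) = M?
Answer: 529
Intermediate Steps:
u = -15 (u = -9 + 1*(-6) = -9 - 6 = -15)
(E(-8) + u)² = (-8 - 15)² = (-23)² = 529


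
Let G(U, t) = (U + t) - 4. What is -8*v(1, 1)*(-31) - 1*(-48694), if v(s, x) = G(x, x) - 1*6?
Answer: 46710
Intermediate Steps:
G(U, t) = -4 + U + t
v(s, x) = -10 + 2*x (v(s, x) = (-4 + x + x) - 1*6 = (-4 + 2*x) - 6 = -10 + 2*x)
-8*v(1, 1)*(-31) - 1*(-48694) = -8*(-10 + 2*1)*(-31) - 1*(-48694) = -8*(-10 + 2)*(-31) + 48694 = -8*(-8)*(-31) + 48694 = 64*(-31) + 48694 = -1984 + 48694 = 46710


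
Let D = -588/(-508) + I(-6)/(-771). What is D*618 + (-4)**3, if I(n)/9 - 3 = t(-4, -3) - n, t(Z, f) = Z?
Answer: 20081236/32639 ≈ 615.25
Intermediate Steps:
I(n) = -9 - 9*n (I(n) = 27 + 9*(-4 - n) = 27 + (-36 - 9*n) = -9 - 9*n)
D = 35874/32639 (D = -588/(-508) + (-9 - 9*(-6))/(-771) = -588*(-1/508) + (-9 + 54)*(-1/771) = 147/127 + 45*(-1/771) = 147/127 - 15/257 = 35874/32639 ≈ 1.0991)
D*618 + (-4)**3 = (35874/32639)*618 + (-4)**3 = 22170132/32639 - 64 = 20081236/32639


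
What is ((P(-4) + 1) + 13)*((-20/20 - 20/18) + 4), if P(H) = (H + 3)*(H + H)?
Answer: 374/9 ≈ 41.556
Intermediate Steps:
P(H) = 2*H*(3 + H) (P(H) = (3 + H)*(2*H) = 2*H*(3 + H))
((P(-4) + 1) + 13)*((-20/20 - 20/18) + 4) = ((2*(-4)*(3 - 4) + 1) + 13)*((-20/20 - 20/18) + 4) = ((2*(-4)*(-1) + 1) + 13)*((-20*1/20 - 20*1/18) + 4) = ((8 + 1) + 13)*((-1 - 10/9) + 4) = (9 + 13)*(-19/9 + 4) = 22*(17/9) = 374/9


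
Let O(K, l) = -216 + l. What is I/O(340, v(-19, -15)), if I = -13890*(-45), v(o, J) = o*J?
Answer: 208350/23 ≈ 9058.7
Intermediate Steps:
v(o, J) = J*o
I = 625050
I/O(340, v(-19, -15)) = 625050/(-216 - 15*(-19)) = 625050/(-216 + 285) = 625050/69 = 625050*(1/69) = 208350/23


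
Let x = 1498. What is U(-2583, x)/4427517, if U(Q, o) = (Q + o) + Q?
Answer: -3668/4427517 ≈ -0.00082846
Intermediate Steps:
U(Q, o) = o + 2*Q
U(-2583, x)/4427517 = (1498 + 2*(-2583))/4427517 = (1498 - 5166)*(1/4427517) = -3668*1/4427517 = -3668/4427517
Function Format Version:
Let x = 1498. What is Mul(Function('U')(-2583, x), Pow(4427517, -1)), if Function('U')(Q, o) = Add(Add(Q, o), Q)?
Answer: Rational(-3668, 4427517) ≈ -0.00082846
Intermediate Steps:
Function('U')(Q, o) = Add(o, Mul(2, Q))
Mul(Function('U')(-2583, x), Pow(4427517, -1)) = Mul(Add(1498, Mul(2, -2583)), Pow(4427517, -1)) = Mul(Add(1498, -5166), Rational(1, 4427517)) = Mul(-3668, Rational(1, 4427517)) = Rational(-3668, 4427517)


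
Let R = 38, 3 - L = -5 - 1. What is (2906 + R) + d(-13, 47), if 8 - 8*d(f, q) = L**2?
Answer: 23479/8 ≈ 2934.9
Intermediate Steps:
L = 9 (L = 3 - (-5 - 1) = 3 - 1*(-6) = 3 + 6 = 9)
d(f, q) = -73/8 (d(f, q) = 1 - 1/8*9**2 = 1 - 1/8*81 = 1 - 81/8 = -73/8)
(2906 + R) + d(-13, 47) = (2906 + 38) - 73/8 = 2944 - 73/8 = 23479/8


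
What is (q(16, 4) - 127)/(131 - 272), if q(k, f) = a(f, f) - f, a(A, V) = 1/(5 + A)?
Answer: 1178/1269 ≈ 0.92829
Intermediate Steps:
q(k, f) = 1/(5 + f) - f
(q(16, 4) - 127)/(131 - 272) = ((1 - 1*4*(5 + 4))/(5 + 4) - 127)/(131 - 272) = ((1 - 1*4*9)/9 - 127)/(-141) = ((1 - 36)/9 - 127)*(-1/141) = ((⅑)*(-35) - 127)*(-1/141) = (-35/9 - 127)*(-1/141) = -1178/9*(-1/141) = 1178/1269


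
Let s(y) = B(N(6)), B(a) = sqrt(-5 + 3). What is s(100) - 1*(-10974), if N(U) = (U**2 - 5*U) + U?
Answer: 10974 + I*sqrt(2) ≈ 10974.0 + 1.4142*I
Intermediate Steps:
N(U) = U**2 - 4*U
B(a) = I*sqrt(2) (B(a) = sqrt(-2) = I*sqrt(2))
s(y) = I*sqrt(2)
s(100) - 1*(-10974) = I*sqrt(2) - 1*(-10974) = I*sqrt(2) + 10974 = 10974 + I*sqrt(2)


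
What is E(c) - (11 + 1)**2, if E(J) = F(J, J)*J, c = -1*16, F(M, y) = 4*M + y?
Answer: 1136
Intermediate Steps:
F(M, y) = y + 4*M
c = -16
E(J) = 5*J**2 (E(J) = (J + 4*J)*J = (5*J)*J = 5*J**2)
E(c) - (11 + 1)**2 = 5*(-16)**2 - (11 + 1)**2 = 5*256 - 1*12**2 = 1280 - 1*144 = 1280 - 144 = 1136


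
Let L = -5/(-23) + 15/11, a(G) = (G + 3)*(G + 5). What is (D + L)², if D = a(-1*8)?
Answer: 17598025/64009 ≈ 274.93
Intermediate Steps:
a(G) = (3 + G)*(5 + G)
D = 15 (D = 15 + (-1*8)² + 8*(-1*8) = 15 + (-8)² + 8*(-8) = 15 + 64 - 64 = 15)
L = 400/253 (L = -5*(-1/23) + 15*(1/11) = 5/23 + 15/11 = 400/253 ≈ 1.5810)
(D + L)² = (15 + 400/253)² = (4195/253)² = 17598025/64009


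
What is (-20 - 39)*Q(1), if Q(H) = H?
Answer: -59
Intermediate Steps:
(-20 - 39)*Q(1) = (-20 - 39)*1 = -59*1 = -59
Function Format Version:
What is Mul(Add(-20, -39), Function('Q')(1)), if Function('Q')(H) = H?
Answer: -59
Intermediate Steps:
Mul(Add(-20, -39), Function('Q')(1)) = Mul(Add(-20, -39), 1) = Mul(-59, 1) = -59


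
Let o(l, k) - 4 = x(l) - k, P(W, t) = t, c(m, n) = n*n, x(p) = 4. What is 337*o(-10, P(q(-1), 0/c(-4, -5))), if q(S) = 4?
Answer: 2696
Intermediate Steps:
c(m, n) = n**2
o(l, k) = 8 - k (o(l, k) = 4 + (4 - k) = 8 - k)
337*o(-10, P(q(-1), 0/c(-4, -5))) = 337*(8 - 0/((-5)**2)) = 337*(8 - 0/25) = 337*(8 - 1*0) = 337*(8 + 0) = 337*8 = 2696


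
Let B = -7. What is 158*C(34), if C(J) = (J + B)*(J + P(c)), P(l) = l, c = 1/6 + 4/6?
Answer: 148599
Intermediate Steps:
c = 5/6 (c = 1*(1/6) + 4*(1/6) = 1/6 + 2/3 = 5/6 ≈ 0.83333)
C(J) = (-7 + J)*(5/6 + J) (C(J) = (J - 7)*(J + 5/6) = (-7 + J)*(5/6 + J))
158*C(34) = 158*(-35/6 + 34**2 - 37/6*34) = 158*(-35/6 + 1156 - 629/3) = 158*(1881/2) = 148599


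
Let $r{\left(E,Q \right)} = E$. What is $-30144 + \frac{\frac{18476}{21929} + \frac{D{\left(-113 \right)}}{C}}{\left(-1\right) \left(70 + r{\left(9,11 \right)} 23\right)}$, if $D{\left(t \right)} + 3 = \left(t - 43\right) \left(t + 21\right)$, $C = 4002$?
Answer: $- \frac{244261791265359}{8103160222} \approx -30144.0$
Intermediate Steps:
$D{\left(t \right)} = -3 + \left(-43 + t\right) \left(21 + t\right)$ ($D{\left(t \right)} = -3 + \left(t - 43\right) \left(t + 21\right) = -3 + \left(-43 + t\right) \left(21 + t\right)$)
$-30144 + \frac{\frac{18476}{21929} + \frac{D{\left(-113 \right)}}{C}}{\left(-1\right) \left(70 + r{\left(9,11 \right)} 23\right)} = -30144 + \frac{\frac{18476}{21929} + \frac{-906 + \left(-113\right)^{2} - -2486}{4002}}{\left(-1\right) \left(70 + 9 \cdot 23\right)} = -30144 + \frac{18476 \cdot \frac{1}{21929} + \left(-906 + 12769 + 2486\right) \frac{1}{4002}}{\left(-1\right) \left(70 + 207\right)} = -30144 + \frac{\frac{18476}{21929} + 14349 \cdot \frac{1}{4002}}{\left(-1\right) 277} = -30144 + \frac{\frac{18476}{21929} + \frac{4783}{1334}}{-277} = -30144 + \frac{129533391}{29253286} \left(- \frac{1}{277}\right) = -30144 - \frac{129533391}{8103160222} = - \frac{244261791265359}{8103160222}$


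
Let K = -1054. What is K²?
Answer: 1110916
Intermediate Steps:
K² = (-1054)² = 1110916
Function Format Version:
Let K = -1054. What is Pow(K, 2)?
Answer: 1110916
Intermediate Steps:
Pow(K, 2) = Pow(-1054, 2) = 1110916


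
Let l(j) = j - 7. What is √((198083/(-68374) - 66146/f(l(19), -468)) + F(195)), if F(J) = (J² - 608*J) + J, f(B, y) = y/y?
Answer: I*√684836161506778/68374 ≈ 382.74*I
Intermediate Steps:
l(j) = -7 + j
f(B, y) = 1
F(J) = J² - 607*J
√((198083/(-68374) - 66146/f(l(19), -468)) + F(195)) = √((198083/(-68374) - 66146/1) + 195*(-607 + 195)) = √((198083*(-1/68374) - 66146*1) + 195*(-412)) = √((-198083/68374 - 66146) - 80340) = √(-4522864687/68374 - 80340) = √(-10016031847/68374) = I*√684836161506778/68374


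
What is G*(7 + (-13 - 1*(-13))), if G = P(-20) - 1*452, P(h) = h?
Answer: -3304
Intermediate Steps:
G = -472 (G = -20 - 1*452 = -20 - 452 = -472)
G*(7 + (-13 - 1*(-13))) = -472*(7 + (-13 - 1*(-13))) = -472*(7 + (-13 + 13)) = -472*(7 + 0) = -472*7 = -3304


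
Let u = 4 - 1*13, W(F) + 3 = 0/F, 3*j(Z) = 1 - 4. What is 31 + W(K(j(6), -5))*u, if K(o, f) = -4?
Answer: 58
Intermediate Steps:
j(Z) = -1 (j(Z) = (1 - 4)/3 = (⅓)*(-3) = -1)
W(F) = -3 (W(F) = -3 + 0/F = -3 + 0 = -3)
u = -9 (u = 4 - 13 = -9)
31 + W(K(j(6), -5))*u = 31 - 3*(-9) = 31 + 27 = 58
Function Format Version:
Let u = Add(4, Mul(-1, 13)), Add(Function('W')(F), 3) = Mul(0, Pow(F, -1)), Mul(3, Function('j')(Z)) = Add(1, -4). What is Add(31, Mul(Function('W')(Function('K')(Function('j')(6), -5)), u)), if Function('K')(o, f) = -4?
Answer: 58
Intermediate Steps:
Function('j')(Z) = -1 (Function('j')(Z) = Mul(Rational(1, 3), Add(1, -4)) = Mul(Rational(1, 3), -3) = -1)
Function('W')(F) = -3 (Function('W')(F) = Add(-3, Mul(0, Pow(F, -1))) = Add(-3, 0) = -3)
u = -9 (u = Add(4, -13) = -9)
Add(31, Mul(Function('W')(Function('K')(Function('j')(6), -5)), u)) = Add(31, Mul(-3, -9)) = Add(31, 27) = 58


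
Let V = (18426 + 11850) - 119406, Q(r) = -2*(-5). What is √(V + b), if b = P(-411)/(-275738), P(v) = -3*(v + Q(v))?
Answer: I*√6776682992832534/275738 ≈ 298.55*I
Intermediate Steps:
Q(r) = 10
P(v) = -30 - 3*v (P(v) = -3*(v + 10) = -3*(10 + v) = -30 - 3*v)
b = -1203/275738 (b = (-30 - 3*(-411))/(-275738) = (-30 + 1233)*(-1/275738) = 1203*(-1/275738) = -1203/275738 ≈ -0.0043628)
V = -89130 (V = 30276 - 119406 = -89130)
√(V + b) = √(-89130 - 1203/275738) = √(-24576529143/275738) = I*√6776682992832534/275738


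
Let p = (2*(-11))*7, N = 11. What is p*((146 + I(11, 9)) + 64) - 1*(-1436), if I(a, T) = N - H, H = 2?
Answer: -32290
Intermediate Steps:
p = -154 (p = -22*7 = -154)
I(a, T) = 9 (I(a, T) = 11 - 1*2 = 11 - 2 = 9)
p*((146 + I(11, 9)) + 64) - 1*(-1436) = -154*((146 + 9) + 64) - 1*(-1436) = -154*(155 + 64) + 1436 = -154*219 + 1436 = -33726 + 1436 = -32290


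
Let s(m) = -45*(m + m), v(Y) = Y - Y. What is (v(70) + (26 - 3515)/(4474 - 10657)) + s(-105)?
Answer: 19477613/2061 ≈ 9450.6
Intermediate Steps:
v(Y) = 0
s(m) = -90*m
(v(70) + (26 - 3515)/(4474 - 10657)) + s(-105) = (0 + (26 - 3515)/(4474 - 10657)) - 90*(-105) = (0 - 3489/(-6183)) + 9450 = (0 - 3489*(-1/6183)) + 9450 = (0 + 1163/2061) + 9450 = 1163/2061 + 9450 = 19477613/2061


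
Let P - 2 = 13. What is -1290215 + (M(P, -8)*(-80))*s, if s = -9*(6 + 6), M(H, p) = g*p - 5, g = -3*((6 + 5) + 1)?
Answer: 1154905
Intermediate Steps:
P = 15 (P = 2 + 13 = 15)
g = -36 (g = -3*(11 + 1) = -3*12 = -36)
M(H, p) = -5 - 36*p (M(H, p) = -36*p - 5 = -5 - 36*p)
s = -108 (s = -9*12 = -108)
-1290215 + (M(P, -8)*(-80))*s = -1290215 + ((-5 - 36*(-8))*(-80))*(-108) = -1290215 + ((-5 + 288)*(-80))*(-108) = -1290215 + (283*(-80))*(-108) = -1290215 - 22640*(-108) = -1290215 + 2445120 = 1154905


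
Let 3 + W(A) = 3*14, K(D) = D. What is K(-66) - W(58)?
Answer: -105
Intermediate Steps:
W(A) = 39 (W(A) = -3 + 3*14 = -3 + 42 = 39)
K(-66) - W(58) = -66 - 1*39 = -66 - 39 = -105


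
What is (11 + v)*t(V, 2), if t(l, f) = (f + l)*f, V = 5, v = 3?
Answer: 196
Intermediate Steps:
t(l, f) = f*(f + l)
(11 + v)*t(V, 2) = (11 + 3)*(2*(2 + 5)) = 14*(2*7) = 14*14 = 196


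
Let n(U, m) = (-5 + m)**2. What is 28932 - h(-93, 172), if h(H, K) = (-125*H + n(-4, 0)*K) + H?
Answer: 13100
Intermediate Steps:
h(H, K) = -124*H + 25*K (h(H, K) = (-125*H + (-5 + 0)**2*K) + H = (-125*H + (-5)**2*K) + H = (-125*H + 25*K) + H = -124*H + 25*K)
28932 - h(-93, 172) = 28932 - (-124*(-93) + 25*172) = 28932 - (11532 + 4300) = 28932 - 1*15832 = 28932 - 15832 = 13100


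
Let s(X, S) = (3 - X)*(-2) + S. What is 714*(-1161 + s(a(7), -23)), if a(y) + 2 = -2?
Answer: -855372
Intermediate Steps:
a(y) = -4 (a(y) = -2 - 2 = -4)
s(X, S) = -6 + S + 2*X (s(X, S) = (-6 + 2*X) + S = -6 + S + 2*X)
714*(-1161 + s(a(7), -23)) = 714*(-1161 + (-6 - 23 + 2*(-4))) = 714*(-1161 + (-6 - 23 - 8)) = 714*(-1161 - 37) = 714*(-1198) = -855372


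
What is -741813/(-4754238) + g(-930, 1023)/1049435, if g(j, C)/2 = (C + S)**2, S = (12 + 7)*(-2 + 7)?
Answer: 4221118960493/1663087918510 ≈ 2.5381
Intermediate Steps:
S = 95 (S = 19*5 = 95)
g(j, C) = 2*(95 + C)**2 (g(j, C) = 2*(C + 95)**2 = 2*(95 + C)**2)
-741813/(-4754238) + g(-930, 1023)/1049435 = -741813/(-4754238) + (2*(95 + 1023)**2)/1049435 = -741813*(-1/4754238) + (2*1118**2)*(1/1049435) = 247271/1584746 + (2*1249924)*(1/1049435) = 247271/1584746 + 2499848*(1/1049435) = 247271/1584746 + 2499848/1049435 = 4221118960493/1663087918510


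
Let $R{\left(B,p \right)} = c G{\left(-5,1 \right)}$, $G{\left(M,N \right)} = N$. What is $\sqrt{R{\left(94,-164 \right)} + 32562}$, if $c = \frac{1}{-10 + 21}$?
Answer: $\frac{\sqrt{3940013}}{11} \approx 180.45$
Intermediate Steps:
$c = \frac{1}{11} \approx 0.090909$
$R{\left(B,p \right)} = \frac{1}{11}$ ($R{\left(B,p \right)} = \frac{1}{11} \cdot 1 = \frac{1}{11}$)
$\sqrt{R{\left(94,-164 \right)} + 32562} = \sqrt{\frac{1}{11} + 32562} = \sqrt{\frac{358183}{11}} = \frac{\sqrt{3940013}}{11}$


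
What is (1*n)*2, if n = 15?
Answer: 30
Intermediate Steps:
(1*n)*2 = (1*15)*2 = 15*2 = 30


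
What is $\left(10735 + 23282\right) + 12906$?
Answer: $46923$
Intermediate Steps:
$\left(10735 + 23282\right) + 12906 = 34017 + 12906 = 46923$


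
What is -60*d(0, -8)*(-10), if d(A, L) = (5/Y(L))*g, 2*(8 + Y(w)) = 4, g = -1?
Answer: 500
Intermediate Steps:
Y(w) = -6 (Y(w) = -8 + (½)*4 = -8 + 2 = -6)
d(A, L) = ⅚ (d(A, L) = (5/(-6))*(-1) = (5*(-⅙))*(-1) = -⅚*(-1) = ⅚)
-60*d(0, -8)*(-10) = -60*⅚*(-10) = -50*(-10) = 500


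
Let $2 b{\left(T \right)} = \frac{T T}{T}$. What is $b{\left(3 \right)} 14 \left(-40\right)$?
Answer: $-840$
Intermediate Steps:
$b{\left(T \right)} = \frac{T}{2}$ ($b{\left(T \right)} = \frac{T T \frac{1}{T}}{2} = \frac{T^{2} \frac{1}{T}}{2} = \frac{T}{2}$)
$b{\left(3 \right)} 14 \left(-40\right) = \frac{1}{2} \cdot 3 \cdot 14 \left(-40\right) = \frac{3}{2} \cdot 14 \left(-40\right) = 21 \left(-40\right) = -840$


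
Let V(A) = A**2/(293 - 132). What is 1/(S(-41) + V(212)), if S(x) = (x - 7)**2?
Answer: 161/415888 ≈ 0.00038712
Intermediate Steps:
S(x) = (-7 + x)**2
V(A) = A**2/161
1/(S(-41) + V(212)) = 1/((-7 - 41)**2 + (1/161)*212**2) = 1/((-48)**2 + (1/161)*44944) = 1/(2304 + 44944/161) = 1/(415888/161) = 161/415888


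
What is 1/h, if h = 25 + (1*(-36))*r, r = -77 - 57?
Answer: 1/4849 ≈ 0.00020623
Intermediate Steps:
r = -134
h = 4849 (h = 25 + (1*(-36))*(-134) = 25 - 36*(-134) = 25 + 4824 = 4849)
1/h = 1/4849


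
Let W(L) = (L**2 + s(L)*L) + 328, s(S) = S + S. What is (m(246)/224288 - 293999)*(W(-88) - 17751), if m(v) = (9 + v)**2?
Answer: -383047683028783/224288 ≈ -1.7078e+9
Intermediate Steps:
s(S) = 2*S
W(L) = 328 + 3*L**2 (W(L) = (L**2 + (2*L)*L) + 328 = (L**2 + 2*L**2) + 328 = 3*L**2 + 328 = 328 + 3*L**2)
(m(246)/224288 - 293999)*(W(-88) - 17751) = ((9 + 246)**2/224288 - 293999)*((328 + 3*(-88)**2) - 17751) = (255**2*(1/224288) - 293999)*((328 + 3*7744) - 17751) = (65025*(1/224288) - 293999)*((328 + 23232) - 17751) = (65025/224288 - 293999)*(23560 - 17751) = -65940382687/224288*5809 = -383047683028783/224288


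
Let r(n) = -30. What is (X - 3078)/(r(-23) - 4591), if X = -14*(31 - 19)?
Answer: 3246/4621 ≈ 0.70245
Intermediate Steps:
X = -168 (X = -14*12 = -168)
(X - 3078)/(r(-23) - 4591) = (-168 - 3078)/(-30 - 4591) = -3246/(-4621) = -3246*(-1/4621) = 3246/4621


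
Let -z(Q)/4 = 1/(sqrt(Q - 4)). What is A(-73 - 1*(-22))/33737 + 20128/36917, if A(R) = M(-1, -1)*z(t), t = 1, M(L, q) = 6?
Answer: 20128/36917 + 8*I*sqrt(3)/33737 ≈ 0.54522 + 0.00041072*I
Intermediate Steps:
z(Q) = -4/sqrt(-4 + Q) (z(Q) = -4/sqrt(Q - 4) = -4/sqrt(-4 + Q))
A(R) = 8*I*sqrt(3) (A(R) = 6*(-4/sqrt(-4 + 1)) = 6*(-(-4)*I*sqrt(3)/3) = 6*(4*I*sqrt(3)/3) = 8*I*sqrt(3))
A(-73 - 1*(-22))/33737 + 20128/36917 = (8*I*sqrt(3))/33737 + 20128/36917 = (8*I*sqrt(3))*(1/33737) + 20128*(1/36917) = 8*I*sqrt(3)/33737 + 20128/36917 = 20128/36917 + 8*I*sqrt(3)/33737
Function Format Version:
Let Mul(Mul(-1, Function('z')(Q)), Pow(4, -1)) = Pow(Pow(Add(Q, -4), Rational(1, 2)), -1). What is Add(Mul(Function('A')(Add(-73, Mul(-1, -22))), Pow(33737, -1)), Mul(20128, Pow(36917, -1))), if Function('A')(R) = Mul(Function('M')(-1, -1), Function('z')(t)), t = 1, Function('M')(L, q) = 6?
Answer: Add(Rational(20128, 36917), Mul(Rational(8, 33737), I, Pow(3, Rational(1, 2)))) ≈ Add(0.54522, Mul(0.00041072, I))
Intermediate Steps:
Function('z')(Q) = Mul(-4, Pow(Add(-4, Q), Rational(-1, 2))) (Function('z')(Q) = Mul(-4, Pow(Pow(Add(Q, -4), Rational(1, 2)), -1)) = Mul(-4, Pow(Pow(Add(-4, Q), Rational(1, 2)), -1)) = Mul(-4, Pow(Add(-4, Q), Rational(-1, 2))))
Function('A')(R) = Mul(8, I, Pow(3, Rational(1, 2))) (Function('A')(R) = Mul(6, Mul(-4, Pow(Add(-4, 1), Rational(-1, 2)))) = Mul(6, Mul(-4, Pow(-3, Rational(-1, 2)))) = Mul(6, Mul(-4, Mul(Rational(-1, 3), I, Pow(3, Rational(1, 2))))) = Mul(6, Mul(Rational(4, 3), I, Pow(3, Rational(1, 2)))) = Mul(8, I, Pow(3, Rational(1, 2))))
Add(Mul(Function('A')(Add(-73, Mul(-1, -22))), Pow(33737, -1)), Mul(20128, Pow(36917, -1))) = Add(Mul(Mul(8, I, Pow(3, Rational(1, 2))), Pow(33737, -1)), Mul(20128, Pow(36917, -1))) = Add(Mul(Mul(8, I, Pow(3, Rational(1, 2))), Rational(1, 33737)), Mul(20128, Rational(1, 36917))) = Add(Mul(Rational(8, 33737), I, Pow(3, Rational(1, 2))), Rational(20128, 36917)) = Add(Rational(20128, 36917), Mul(Rational(8, 33737), I, Pow(3, Rational(1, 2))))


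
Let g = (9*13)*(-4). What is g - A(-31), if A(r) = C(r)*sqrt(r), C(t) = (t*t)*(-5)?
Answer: -468 + 4805*I*sqrt(31) ≈ -468.0 + 26753.0*I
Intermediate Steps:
C(t) = -5*t**2 (C(t) = t**2*(-5) = -5*t**2)
A(r) = -5*r**(5/2) (A(r) = (-5*r**2)*sqrt(r) = -5*r**(5/2))
g = -468 (g = 117*(-4) = -468)
g - A(-31) = -468 - (-5)*(-31)**(5/2) = -468 - (-5)*961*I*sqrt(31) = -468 - (-4805)*I*sqrt(31) = -468 + 4805*I*sqrt(31)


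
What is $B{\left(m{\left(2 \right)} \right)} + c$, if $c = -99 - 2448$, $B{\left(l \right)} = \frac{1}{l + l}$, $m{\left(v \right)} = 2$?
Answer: $- \frac{10187}{4} \approx -2546.8$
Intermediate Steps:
$B{\left(l \right)} = \frac{1}{2 l}$
$c = -2547$ ($c = -99 - 2448 = -2547$)
$B{\left(m{\left(2 \right)} \right)} + c = \frac{1}{2 \cdot 2} - 2547 = \frac{1}{2} \cdot \frac{1}{2} - 2547 = \frac{1}{4} - 2547 = - \frac{10187}{4}$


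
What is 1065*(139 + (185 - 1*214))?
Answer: 117150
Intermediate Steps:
1065*(139 + (185 - 1*214)) = 1065*(139 + (185 - 214)) = 1065*(139 - 29) = 1065*110 = 117150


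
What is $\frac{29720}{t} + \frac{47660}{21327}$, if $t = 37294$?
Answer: $\frac{1205635240}{397684569} \approx 3.0316$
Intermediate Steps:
$\frac{29720}{t} + \frac{47660}{21327} = \frac{29720}{37294} + \frac{47660}{21327} = 29720 \cdot \frac{1}{37294} + 47660 \cdot \frac{1}{21327} = \frac{14860}{18647} + \frac{47660}{21327} = \frac{1205635240}{397684569}$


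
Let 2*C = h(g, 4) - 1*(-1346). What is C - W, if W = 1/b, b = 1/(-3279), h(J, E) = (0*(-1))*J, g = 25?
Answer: 3952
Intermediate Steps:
h(J, E) = 0 (h(J, E) = 0*J = 0)
b = -1/3279 ≈ -0.00030497
C = 673 (C = (0 - 1*(-1346))/2 = (0 + 1346)/2 = (½)*1346 = 673)
W = -3279 (W = 1/(-1/3279) = -3279)
C - W = 673 - 1*(-3279) = 673 + 3279 = 3952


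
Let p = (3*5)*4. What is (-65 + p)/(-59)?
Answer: 5/59 ≈ 0.084746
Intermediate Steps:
p = 60 (p = 15*4 = 60)
(-65 + p)/(-59) = (-65 + 60)/(-59) = -1/59*(-5) = 5/59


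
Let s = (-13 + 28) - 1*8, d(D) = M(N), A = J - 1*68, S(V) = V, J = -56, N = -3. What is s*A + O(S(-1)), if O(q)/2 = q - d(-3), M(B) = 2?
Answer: -874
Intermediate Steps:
A = -124 (A = -56 - 1*68 = -56 - 68 = -124)
d(D) = 2
s = 7 (s = 15 - 8 = 7)
O(q) = -4 + 2*q (O(q) = 2*(q - 1*2) = 2*(q - 2) = 2*(-2 + q) = -4 + 2*q)
s*A + O(S(-1)) = 7*(-124) + (-4 + 2*(-1)) = -868 + (-4 - 2) = -868 - 6 = -874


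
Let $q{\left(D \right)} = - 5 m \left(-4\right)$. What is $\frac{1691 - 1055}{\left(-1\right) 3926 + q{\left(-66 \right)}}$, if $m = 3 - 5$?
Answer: $- \frac{106}{661} \approx -0.16036$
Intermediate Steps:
$m = -2$
$q{\left(D \right)} = -40$ ($q{\left(D \right)} = \left(-5\right) \left(-2\right) \left(-4\right) = 10 \left(-4\right) = -40$)
$\frac{1691 - 1055}{\left(-1\right) 3926 + q{\left(-66 \right)}} = \frac{1691 - 1055}{\left(-1\right) 3926 - 40} = \frac{636}{-3926 - 40} = \frac{636}{-3966} = 636 \left(- \frac{1}{3966}\right) = - \frac{106}{661}$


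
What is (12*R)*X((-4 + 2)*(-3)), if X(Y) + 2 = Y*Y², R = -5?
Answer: -12840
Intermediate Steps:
X(Y) = -2 + Y³ (X(Y) = -2 + Y*Y² = -2 + Y³)
(12*R)*X((-4 + 2)*(-3)) = (12*(-5))*(-2 + ((-4 + 2)*(-3))³) = -60*(-2 + (-2*(-3))³) = -60*(-2 + 6³) = -60*(-2 + 216) = -60*214 = -12840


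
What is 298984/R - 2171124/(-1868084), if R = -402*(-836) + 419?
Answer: 322272728135/157148363311 ≈ 2.0508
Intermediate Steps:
R = 336491 (R = 336072 + 419 = 336491)
298984/R - 2171124/(-1868084) = 298984/336491 - 2171124/(-1868084) = 298984*(1/336491) - 2171124*(-1/1868084) = 298984/336491 + 542781/467021 = 322272728135/157148363311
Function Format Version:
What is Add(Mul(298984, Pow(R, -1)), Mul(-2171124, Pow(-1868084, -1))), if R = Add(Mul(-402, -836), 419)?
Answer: Rational(322272728135, 157148363311) ≈ 2.0508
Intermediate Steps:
R = 336491 (R = Add(336072, 419) = 336491)
Add(Mul(298984, Pow(R, -1)), Mul(-2171124, Pow(-1868084, -1))) = Add(Mul(298984, Pow(336491, -1)), Mul(-2171124, Pow(-1868084, -1))) = Add(Mul(298984, Rational(1, 336491)), Mul(-2171124, Rational(-1, 1868084))) = Add(Rational(298984, 336491), Rational(542781, 467021)) = Rational(322272728135, 157148363311)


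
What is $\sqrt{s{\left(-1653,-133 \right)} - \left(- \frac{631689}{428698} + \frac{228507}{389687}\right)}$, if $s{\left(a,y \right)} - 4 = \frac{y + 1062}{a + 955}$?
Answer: $\frac{\sqrt{3022098731014694225562590547}}{29151627548287} \approx 1.8858$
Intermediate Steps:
$s{\left(a,y \right)} = 4 + \frac{1062 + y}{955 + a}$ ($s{\left(a,y \right)} = 4 + \frac{y + 1062}{a + 955} = 4 + \frac{1062 + y}{955 + a}$)
$\sqrt{s{\left(-1653,-133 \right)} - \left(- \frac{631689}{428698} + \frac{228507}{389687}\right)} = \sqrt{\frac{4882 - 133 + 4 \left(-1653\right)}{955 - 1653} - \left(- \frac{631689}{428698} + \frac{228507}{389687}\right)} = \sqrt{\frac{4882 - 133 - 6612}{-698} - - \frac{148200497457}{167058037526}} = \sqrt{\left(- \frac{1}{698}\right) \left(-1863\right) + \left(- \frac{228507}{389687} + \frac{631689}{428698}\right)} = \sqrt{\frac{1863}{698} + \frac{148200497457}{167058037526}} = \sqrt{\frac{103668267783981}{29151627548287}} = \frac{\sqrt{3022098731014694225562590547}}{29151627548287}$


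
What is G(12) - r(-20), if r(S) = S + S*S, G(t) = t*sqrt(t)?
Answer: -380 + 24*sqrt(3) ≈ -338.43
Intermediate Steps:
G(t) = t**(3/2)
r(S) = S + S**2
G(12) - r(-20) = 12**(3/2) - (-20)*(1 - 20) = 24*sqrt(3) - (-20)*(-19) = 24*sqrt(3) - 1*380 = 24*sqrt(3) - 380 = -380 + 24*sqrt(3)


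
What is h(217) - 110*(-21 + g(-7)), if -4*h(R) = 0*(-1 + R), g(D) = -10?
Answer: 3410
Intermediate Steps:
h(R) = 0 (h(R) = -0*(-1 + R) = -¼*0 = 0)
h(217) - 110*(-21 + g(-7)) = 0 - 110*(-21 - 10) = 0 - 110*(-31) = 0 + 3410 = 3410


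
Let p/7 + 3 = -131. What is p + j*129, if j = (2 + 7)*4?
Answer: 3706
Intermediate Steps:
p = -938 (p = -21 + 7*(-131) = -21 - 917 = -938)
j = 36 (j = 9*4 = 36)
p + j*129 = -938 + 36*129 = -938 + 4644 = 3706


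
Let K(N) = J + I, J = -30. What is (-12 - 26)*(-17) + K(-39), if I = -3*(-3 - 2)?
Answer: 631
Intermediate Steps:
I = 15 (I = -3*(-5) = 15)
K(N) = -15 (K(N) = -30 + 15 = -15)
(-12 - 26)*(-17) + K(-39) = (-12 - 26)*(-17) - 15 = -38*(-17) - 15 = 646 - 15 = 631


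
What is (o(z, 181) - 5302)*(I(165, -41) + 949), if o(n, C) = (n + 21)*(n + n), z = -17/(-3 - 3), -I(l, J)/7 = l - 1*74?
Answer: -4836260/3 ≈ -1.6121e+6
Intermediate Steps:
I(l, J) = 518 - 7*l (I(l, J) = -7*(l - 1*74) = -7*(l - 74) = -7*(-74 + l) = 518 - 7*l)
z = 17/6 (z = -17/(-6) = -⅙*(-17) = 17/6 ≈ 2.8333)
o(n, C) = 2*n*(21 + n) (o(n, C) = (21 + n)*(2*n) = 2*n*(21 + n))
(o(z, 181) - 5302)*(I(165, -41) + 949) = (2*(17/6)*(21 + 17/6) - 5302)*((518 - 7*165) + 949) = (2*(17/6)*(143/6) - 5302)*((518 - 1155) + 949) = (2431/18 - 5302)*(-637 + 949) = -93005/18*312 = -4836260/3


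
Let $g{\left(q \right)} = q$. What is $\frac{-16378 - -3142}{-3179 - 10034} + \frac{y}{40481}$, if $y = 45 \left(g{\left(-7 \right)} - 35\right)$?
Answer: $\frac{72976278}{76410779} \approx 0.95505$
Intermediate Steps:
$y = -1890$ ($y = 45 \left(-7 - 35\right) = 45 \left(-42\right) = -1890$)
$\frac{-16378 - -3142}{-3179 - 10034} + \frac{y}{40481} = \frac{-16378 - -3142}{-3179 - 10034} - \frac{1890}{40481} = \frac{-16378 + 3142}{-3179 - 10034} - \frac{270}{5783} = - \frac{13236}{-13213} - \frac{270}{5783} = \left(-13236\right) \left(- \frac{1}{13213}\right) - \frac{270}{5783} = \frac{13236}{13213} - \frac{270}{5783} = \frac{72976278}{76410779}$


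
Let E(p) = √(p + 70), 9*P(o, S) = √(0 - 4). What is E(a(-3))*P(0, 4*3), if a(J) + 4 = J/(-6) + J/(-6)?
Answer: 2*I*√67/9 ≈ 1.819*I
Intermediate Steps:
a(J) = -4 - J/3 (a(J) = -4 + (J/(-6) + J/(-6)) = -4 + (J*(-⅙) + J*(-⅙)) = -4 + (-J/6 - J/6) = -4 - J/3)
P(o, S) = 2*I/9 (P(o, S) = √(0 - 4)/9 = √(-4)/9 = (2*I)/9 = 2*I/9)
E(p) = √(70 + p)
E(a(-3))*P(0, 4*3) = √(70 + (-4 - ⅓*(-3)))*(2*I/9) = √(70 + (-4 + 1))*(2*I/9) = √(70 - 3)*(2*I/9) = √67*(2*I/9) = 2*I*√67/9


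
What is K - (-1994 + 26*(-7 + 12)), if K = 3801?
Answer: 5665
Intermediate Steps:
K - (-1994 + 26*(-7 + 12)) = 3801 - (-1994 + 26*(-7 + 12)) = 3801 - (-1994 + 26*5) = 3801 - (-1994 + 130) = 3801 - 1*(-1864) = 3801 + 1864 = 5665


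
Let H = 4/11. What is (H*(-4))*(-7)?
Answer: 112/11 ≈ 10.182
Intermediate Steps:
H = 4/11 (H = 4*(1/11) = 4/11 ≈ 0.36364)
(H*(-4))*(-7) = ((4/11)*(-4))*(-7) = -16/11*(-7) = 112/11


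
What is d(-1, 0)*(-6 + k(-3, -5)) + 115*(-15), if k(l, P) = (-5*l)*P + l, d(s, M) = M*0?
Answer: -1725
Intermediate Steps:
d(s, M) = 0
k(l, P) = l - 5*P*l (k(l, P) = -5*P*l + l = l - 5*P*l)
d(-1, 0)*(-6 + k(-3, -5)) + 115*(-15) = 0*(-6 - 3*(1 - 5*(-5))) + 115*(-15) = 0*(-6 - 3*(1 + 25)) - 1725 = 0*(-6 - 3*26) - 1725 = 0*(-6 - 78) - 1725 = 0*(-84) - 1725 = 0 - 1725 = -1725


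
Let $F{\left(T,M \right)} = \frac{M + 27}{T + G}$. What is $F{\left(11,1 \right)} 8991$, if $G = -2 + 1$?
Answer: $\frac{125874}{5} \approx 25175.0$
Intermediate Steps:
$G = -1$
$F{\left(T,M \right)} = \frac{27 + M}{-1 + T}$ ($F{\left(T,M \right)} = \frac{M + 27}{T - 1} = \frac{27 + M}{-1 + T}$)
$F{\left(11,1 \right)} 8991 = \frac{27 + 1}{-1 + 11} \cdot 8991 = \frac{1}{10} \cdot 28 \cdot 8991 = \frac{14}{5} \cdot 8991 = \frac{125874}{5}$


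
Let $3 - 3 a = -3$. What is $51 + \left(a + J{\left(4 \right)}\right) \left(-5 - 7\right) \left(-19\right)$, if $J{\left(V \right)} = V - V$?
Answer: $507$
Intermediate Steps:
$J{\left(V \right)} = 0$
$a = 2$ ($a = 1 - -1 = 1 + 1 = 2$)
$51 + \left(a + J{\left(4 \right)}\right) \left(-5 - 7\right) \left(-19\right) = 51 + \left(2 + 0\right) \left(-5 - 7\right) \left(-19\right) = 51 + 2 \left(-12\right) \left(-19\right) = 51 - -456 = 51 + 456 = 507$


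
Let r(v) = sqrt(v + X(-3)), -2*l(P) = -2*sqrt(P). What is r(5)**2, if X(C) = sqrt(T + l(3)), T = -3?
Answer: 5 + sqrt(-3 + sqrt(3)) ≈ 5.0 + 1.126*I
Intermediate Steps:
l(P) = sqrt(P) (l(P) = -(-1)*sqrt(P) = sqrt(P))
X(C) = sqrt(-3 + sqrt(3))
r(v) = sqrt(v + sqrt(-3 + sqrt(3)))
r(5)**2 = (sqrt(5 + I*sqrt(3 - sqrt(3))))**2 = 5 + I*sqrt(3 - sqrt(3))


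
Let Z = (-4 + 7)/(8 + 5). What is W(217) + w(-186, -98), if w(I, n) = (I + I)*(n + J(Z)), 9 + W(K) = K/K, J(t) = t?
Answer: 472708/13 ≈ 36362.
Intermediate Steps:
Z = 3/13 ≈ 0.23077
W(K) = -8 (W(K) = -9 + K/K = -9 + 1 = -8)
w(I, n) = 2*I*(3/13 + n) (w(I, n) = (I + I)*(n + 3/13) = (2*I)*(3/13 + n) = 2*I*(3/13 + n))
W(217) + w(-186, -98) = -8 + (2/13)*(-186)*(3 + 13*(-98)) = -8 + (2/13)*(-186)*(3 - 1274) = -8 + (2/13)*(-186)*(-1271) = -8 + 472812/13 = 472708/13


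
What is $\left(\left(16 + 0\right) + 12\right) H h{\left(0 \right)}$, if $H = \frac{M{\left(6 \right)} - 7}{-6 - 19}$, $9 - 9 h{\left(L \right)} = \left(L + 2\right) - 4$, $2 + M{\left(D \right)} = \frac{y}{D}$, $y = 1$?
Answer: $\frac{8162}{675} \approx 12.092$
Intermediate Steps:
$M{\left(D \right)} = -2 + \frac{1}{D}$ ($M{\left(D \right)} = -2 + 1 \frac{1}{D} = -2 + \frac{1}{D}$)
$h{\left(L \right)} = \frac{11}{9} - \frac{L}{9}$ ($h{\left(L \right)} = 1 - \frac{\left(L + 2\right) - 4}{9} = 1 - \frac{\left(2 + L\right) - 4}{9} = 1 - \frac{-2 + L}{9} = 1 - \left(- \frac{2}{9} + \frac{L}{9}\right) = \frac{11}{9} - \frac{L}{9}$)
$H = \frac{53}{150}$ ($H = \frac{\left(-2 + \frac{1}{6}\right) - 7}{-6 - 19} = \frac{\left(-2 + \frac{1}{6}\right) - 7}{-25} = \left(- \frac{11}{6} - 7\right) \left(- \frac{1}{25}\right) = \left(- \frac{53}{6}\right) \left(- \frac{1}{25}\right) = \frac{53}{150} \approx 0.35333$)
$\left(\left(16 + 0\right) + 12\right) H h{\left(0 \right)} = \left(\left(16 + 0\right) + 12\right) \frac{53}{150} \left(\frac{11}{9} - 0\right) = \left(16 + 12\right) \frac{53}{150} \left(\frac{11}{9} + 0\right) = 28 \cdot \frac{53}{150} \cdot \frac{11}{9} = \frac{742}{75} \cdot \frac{11}{9} = \frac{8162}{675}$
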